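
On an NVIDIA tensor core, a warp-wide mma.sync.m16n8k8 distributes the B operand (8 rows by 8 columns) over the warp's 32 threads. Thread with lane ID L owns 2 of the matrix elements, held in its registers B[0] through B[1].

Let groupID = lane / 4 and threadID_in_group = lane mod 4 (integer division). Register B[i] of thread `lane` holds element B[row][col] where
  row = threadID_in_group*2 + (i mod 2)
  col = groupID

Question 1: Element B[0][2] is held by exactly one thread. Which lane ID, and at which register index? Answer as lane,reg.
8,0

c=2->g=2  r=0->t=0,b0=0
L=2*4+0=8  i=0=0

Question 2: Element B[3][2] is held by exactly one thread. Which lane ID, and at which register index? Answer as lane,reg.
c=2->g=2  r=3->t=1,b0=1
L=2*4+1=9  i=1=1

9,1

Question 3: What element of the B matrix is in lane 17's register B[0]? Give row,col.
2,4

L=17->gid=17>>2=4, tid=17&3=1
[0]->row 1·2+0=2  col gid=4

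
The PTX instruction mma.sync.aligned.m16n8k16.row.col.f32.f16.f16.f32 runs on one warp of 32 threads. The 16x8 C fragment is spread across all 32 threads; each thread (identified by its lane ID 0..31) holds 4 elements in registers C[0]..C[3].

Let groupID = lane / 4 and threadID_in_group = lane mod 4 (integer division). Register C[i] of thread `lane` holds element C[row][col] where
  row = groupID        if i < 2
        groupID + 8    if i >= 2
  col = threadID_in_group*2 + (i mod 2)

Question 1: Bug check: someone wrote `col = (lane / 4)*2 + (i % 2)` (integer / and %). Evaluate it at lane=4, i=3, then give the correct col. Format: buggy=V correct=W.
`(lane / 4)*2 + (i % 2)`[4,3]→3
4: G=1,T=0
[3] (1+8,0*2+1) = (9,1)
col: 3 vs 1

buggy=3 correct=1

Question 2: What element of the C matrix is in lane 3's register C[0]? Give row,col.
lane 3: gr=0 (3/4), th=3 (3%4)
i=0: r=0+0=0, c=3*2+0=6

0,6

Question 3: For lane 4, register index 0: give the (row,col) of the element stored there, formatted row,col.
1,0

lane 4⇒4/4=1, 4 mod 4=0
i=0  r:1+0⇒1  c:2·0+0⇒0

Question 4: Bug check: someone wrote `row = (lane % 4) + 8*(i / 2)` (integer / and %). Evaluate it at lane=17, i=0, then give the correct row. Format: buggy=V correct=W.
buggy=1 correct=4

`(lane % 4) + 8*(i / 2)`[17,0]→1
L=17→G=17>>2=4, T=17&3=1
[0]→row 4+0=4  col 1·2+0=2
row: 1 vs 4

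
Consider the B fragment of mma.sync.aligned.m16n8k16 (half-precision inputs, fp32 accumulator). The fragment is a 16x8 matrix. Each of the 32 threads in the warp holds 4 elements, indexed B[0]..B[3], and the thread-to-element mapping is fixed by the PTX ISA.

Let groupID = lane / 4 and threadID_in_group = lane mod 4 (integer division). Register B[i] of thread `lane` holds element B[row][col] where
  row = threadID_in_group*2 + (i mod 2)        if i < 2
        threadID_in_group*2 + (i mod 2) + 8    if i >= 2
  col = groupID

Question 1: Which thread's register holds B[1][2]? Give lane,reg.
8,1

c=2→G=2  r=1→rhi=0,T=0,p=1
L=2*4+0=8  i=0*2+1=1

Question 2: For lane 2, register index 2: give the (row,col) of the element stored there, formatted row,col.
lane 2: G=0 (2/4), T=2 (2%4)
i=2: r=2*2+0+8=12, c=G=0

12,0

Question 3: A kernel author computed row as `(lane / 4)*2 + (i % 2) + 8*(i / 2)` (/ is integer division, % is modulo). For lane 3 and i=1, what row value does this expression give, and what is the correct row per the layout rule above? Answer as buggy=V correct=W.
`(lane / 4)*2 + (i % 2) + 8*(i / 2)`[3,1]→1
lane 3: G=0 (3/4), T=3 (3%4)
i=1: r=3*2+1+0=7, c=G=0
row: 1 vs 7

buggy=1 correct=7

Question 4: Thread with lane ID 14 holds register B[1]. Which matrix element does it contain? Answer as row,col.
5,3

14: gid=3,tid=2
[1] (2*2+1+0,3) = (5,3)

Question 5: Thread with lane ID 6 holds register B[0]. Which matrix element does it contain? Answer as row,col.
4,1

lane 6=>6/4=1, 6 mod 4=2
i=0  r:2·2+0+0=>4  c:1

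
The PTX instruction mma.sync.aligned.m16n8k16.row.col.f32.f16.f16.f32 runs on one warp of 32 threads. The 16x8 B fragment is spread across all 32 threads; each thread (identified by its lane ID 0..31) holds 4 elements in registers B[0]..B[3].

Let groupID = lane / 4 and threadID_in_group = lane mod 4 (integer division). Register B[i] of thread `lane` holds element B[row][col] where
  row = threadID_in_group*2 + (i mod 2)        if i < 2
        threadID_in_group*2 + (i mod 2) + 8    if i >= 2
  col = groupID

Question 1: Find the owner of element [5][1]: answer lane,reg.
6,1

c:1=>grp=1  r:5=>rB=0,tig=2,lo=1
L=1*4+2=6  i=0*2+1=1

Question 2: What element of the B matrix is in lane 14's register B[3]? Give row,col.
13,3

14: gid=3,tid=2
[3] (2*2+1+8,3) = (13,3)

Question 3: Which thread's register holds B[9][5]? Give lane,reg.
c:5=>grp=5  r:9=>rB=1,tig=0,lo=1
L=5*4+0=20  i=1*2+1=3

20,3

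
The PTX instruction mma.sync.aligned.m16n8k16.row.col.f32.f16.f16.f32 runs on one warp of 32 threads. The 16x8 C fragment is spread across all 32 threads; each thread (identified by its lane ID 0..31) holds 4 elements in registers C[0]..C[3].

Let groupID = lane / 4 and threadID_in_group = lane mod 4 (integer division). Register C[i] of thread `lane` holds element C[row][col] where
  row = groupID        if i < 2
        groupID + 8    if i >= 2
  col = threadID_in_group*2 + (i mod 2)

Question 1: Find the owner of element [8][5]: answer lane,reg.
2,3

r=8⇒gr=0,Rb=1  c=5⇒th=2,odd=1
L=0*4+2=2  i=1*2+1=3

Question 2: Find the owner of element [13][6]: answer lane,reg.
23,2

r=13⇒gr=5,Rb=1  c=6⇒th=3,odd=0
L=5*4+3=23  i=1*2+0=2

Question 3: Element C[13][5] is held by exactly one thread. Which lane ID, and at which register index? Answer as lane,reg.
r=13⇒gr=5,Rb=1  c=5⇒th=2,odd=1
L=5*4+2=22  i=1*2+1=3

22,3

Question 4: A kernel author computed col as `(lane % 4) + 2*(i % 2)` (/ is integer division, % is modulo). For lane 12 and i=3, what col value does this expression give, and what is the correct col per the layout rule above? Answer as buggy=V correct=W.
buggy=2 correct=1

`(lane % 4) + 2*(i % 2)`[12,3]⇒2
lane 12: gr=3 (12/4), th=0 (12%4)
i=3: r=3+8=11, c=0*2+1=1
col: 2 vs 1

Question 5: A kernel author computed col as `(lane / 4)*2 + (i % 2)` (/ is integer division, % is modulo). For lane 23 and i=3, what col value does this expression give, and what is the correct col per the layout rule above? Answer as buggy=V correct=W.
buggy=11 correct=7

`(lane / 4)*2 + (i % 2)`[23,3]=>11
lane 23: grp=5 (23/4), tig=3 (23%4)
i=3: r=5+8=13, c=3*2+1=7
col: 11 vs 7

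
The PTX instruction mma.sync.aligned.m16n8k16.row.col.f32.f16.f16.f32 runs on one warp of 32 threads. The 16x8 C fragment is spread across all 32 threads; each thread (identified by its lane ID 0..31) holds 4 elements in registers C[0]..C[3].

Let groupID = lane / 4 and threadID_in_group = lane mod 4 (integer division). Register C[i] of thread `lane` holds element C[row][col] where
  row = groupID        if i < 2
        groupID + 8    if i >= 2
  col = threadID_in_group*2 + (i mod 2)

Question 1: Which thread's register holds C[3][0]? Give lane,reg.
12,0

r=3->g=3,rb=0  c=0->t=0,b0=0
L=3*4+0=12  i=0*2+0=0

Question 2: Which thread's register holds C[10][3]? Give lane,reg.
r: 10->gid=2,r8=1  c: 3->tid=1,i&1=1
L=2*4+1=9  i=1*2+1=3

9,3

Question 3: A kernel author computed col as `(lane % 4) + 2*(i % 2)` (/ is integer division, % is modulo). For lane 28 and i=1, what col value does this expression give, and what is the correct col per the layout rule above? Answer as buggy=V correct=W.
`(lane % 4) + 2*(i % 2)`[28,1]→2
28: G=7,T=0
[1] (7+0,0*2+1) = (7,1)
col: 2 vs 1

buggy=2 correct=1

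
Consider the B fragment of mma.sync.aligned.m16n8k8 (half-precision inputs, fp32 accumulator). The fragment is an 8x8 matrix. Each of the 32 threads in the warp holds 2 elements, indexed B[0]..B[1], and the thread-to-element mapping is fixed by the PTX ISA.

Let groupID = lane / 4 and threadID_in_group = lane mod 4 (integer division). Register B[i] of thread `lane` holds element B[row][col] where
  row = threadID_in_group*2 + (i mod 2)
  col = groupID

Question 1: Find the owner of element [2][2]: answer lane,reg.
c=2->g=2  r=2->t=1,b0=0
L=2*4+1=9  i=0=0

9,0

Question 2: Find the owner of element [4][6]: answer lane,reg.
26,0

c: 6->gid=6  r: 4->tid=2,i&1=0
L=6*4+2=26  i=0=0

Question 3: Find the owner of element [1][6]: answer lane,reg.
24,1

c: 6->gid=6  r: 1->tid=0,i&1=1
L=6*4+0=24  i=1=1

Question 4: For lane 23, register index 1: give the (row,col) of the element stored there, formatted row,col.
23: G=5,T=3
[1] (3*2+1,5) = (7,5)

7,5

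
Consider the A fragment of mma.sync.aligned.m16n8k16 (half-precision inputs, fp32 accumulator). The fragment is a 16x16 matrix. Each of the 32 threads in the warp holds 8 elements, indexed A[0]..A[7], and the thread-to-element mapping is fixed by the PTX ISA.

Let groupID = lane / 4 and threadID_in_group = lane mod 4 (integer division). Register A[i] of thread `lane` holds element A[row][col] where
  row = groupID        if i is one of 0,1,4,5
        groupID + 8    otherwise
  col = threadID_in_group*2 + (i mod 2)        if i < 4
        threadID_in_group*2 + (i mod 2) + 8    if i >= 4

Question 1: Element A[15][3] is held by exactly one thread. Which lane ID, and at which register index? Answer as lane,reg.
29,3

r=15⇒gr=7,Rb=1  c=3⇒Cb=0,th=1,odd=1
L=7*4+1=29  i=0*4+1*2+1=3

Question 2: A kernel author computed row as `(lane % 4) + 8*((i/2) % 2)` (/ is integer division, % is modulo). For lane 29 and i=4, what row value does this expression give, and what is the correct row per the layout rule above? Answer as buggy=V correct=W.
buggy=1 correct=7

`(lane % 4) + 8*((i/2) % 2)`[29,4]⇒1
29: gr=7,th=1
[4] (7+0,1*2+0+8) = (7,10)
row: 1 vs 7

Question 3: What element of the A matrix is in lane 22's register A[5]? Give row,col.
5,13

lane 22⇒22/4=5, 22 mod 4=2
i=5  r:5+0⇒5  c:2·2+1+8⇒13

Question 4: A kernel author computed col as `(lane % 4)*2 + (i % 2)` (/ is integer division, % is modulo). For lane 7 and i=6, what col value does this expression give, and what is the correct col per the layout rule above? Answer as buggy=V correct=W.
buggy=6 correct=14

`(lane % 4)*2 + (i % 2)`[7,6]=>6
7: grp=1,tig=3
[6] (1+8,3*2+0+8) = (9,14)
col: 6 vs 14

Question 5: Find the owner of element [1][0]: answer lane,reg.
4,0

r=1->g=1,rb=0  c=0->cb=0,t=0,b0=0
L=1*4+0=4  i=0*4+0*2+0=0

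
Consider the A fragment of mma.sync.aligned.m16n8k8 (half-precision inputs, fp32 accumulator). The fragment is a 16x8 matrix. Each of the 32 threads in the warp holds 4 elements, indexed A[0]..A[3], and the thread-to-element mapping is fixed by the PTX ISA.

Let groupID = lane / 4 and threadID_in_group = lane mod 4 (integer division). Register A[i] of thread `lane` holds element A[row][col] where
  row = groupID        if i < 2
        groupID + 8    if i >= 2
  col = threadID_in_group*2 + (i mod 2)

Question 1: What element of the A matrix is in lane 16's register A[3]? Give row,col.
lane 16: g=4 (16/4), t=0 (16%4)
i=3: r=4+8=12, c=0*2+1=1

12,1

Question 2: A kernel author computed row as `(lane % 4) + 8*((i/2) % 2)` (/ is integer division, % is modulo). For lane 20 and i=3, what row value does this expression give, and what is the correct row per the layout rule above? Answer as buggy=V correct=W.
buggy=8 correct=13

`(lane % 4) + 8*((i/2) % 2)`[20,3]->8
20: g=5,t=0
[3] (5+8,0*2+1) = (13,1)
row: 8 vs 13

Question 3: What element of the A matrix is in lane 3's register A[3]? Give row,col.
L=3⇒gr=3>>2=0, th=3&3=3
[3]⇒row 0+8=8  col 3·2+1=7

8,7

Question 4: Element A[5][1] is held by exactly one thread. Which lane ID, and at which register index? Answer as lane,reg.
20,1

r:5=>grp=5,rB=0  c:1=>tig=0,lo=1
L=5*4+0=20  i=0*2+1=1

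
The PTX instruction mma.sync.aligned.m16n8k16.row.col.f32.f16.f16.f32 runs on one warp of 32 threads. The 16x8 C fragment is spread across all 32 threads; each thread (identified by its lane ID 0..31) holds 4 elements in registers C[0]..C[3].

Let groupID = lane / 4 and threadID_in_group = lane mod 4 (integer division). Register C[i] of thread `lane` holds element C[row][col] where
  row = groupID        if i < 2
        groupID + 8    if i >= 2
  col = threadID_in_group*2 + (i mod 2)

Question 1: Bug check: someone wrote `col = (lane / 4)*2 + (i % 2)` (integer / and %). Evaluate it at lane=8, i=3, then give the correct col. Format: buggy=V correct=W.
`(lane / 4)*2 + (i % 2)`[8,3]⇒5
lane 8: gr=2 (8/4), th=0 (8%4)
i=3: r=2+8=10, c=0*2+1=1
col: 5 vs 1

buggy=5 correct=1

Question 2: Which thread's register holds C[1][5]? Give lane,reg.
r=1→G=1,rhi=0  c=5→T=2,p=1
L=1*4+2=6  i=0*2+1=1

6,1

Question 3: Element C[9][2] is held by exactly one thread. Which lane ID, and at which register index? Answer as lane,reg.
5,2

r=9->g=1,rb=1  c=2->t=1,b0=0
L=1*4+1=5  i=1*2+0=2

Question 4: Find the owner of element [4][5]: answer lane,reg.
18,1

r=4⇒gr=4,Rb=0  c=5⇒th=2,odd=1
L=4*4+2=18  i=0*2+1=1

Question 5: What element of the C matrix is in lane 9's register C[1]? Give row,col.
2,3

L=9→G=9>>2=2, T=9&3=1
[1]→row 2+0=2  col 1·2+1=3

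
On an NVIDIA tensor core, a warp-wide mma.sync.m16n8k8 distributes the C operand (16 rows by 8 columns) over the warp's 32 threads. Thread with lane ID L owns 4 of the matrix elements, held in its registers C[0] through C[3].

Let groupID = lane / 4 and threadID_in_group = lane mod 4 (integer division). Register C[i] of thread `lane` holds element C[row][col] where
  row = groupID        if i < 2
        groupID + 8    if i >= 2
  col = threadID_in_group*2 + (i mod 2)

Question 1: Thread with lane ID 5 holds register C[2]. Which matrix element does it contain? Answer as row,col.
9,2

lane 5: gr=1 (5/4), th=1 (5%4)
i=2: r=1+8=9, c=1*2+0=2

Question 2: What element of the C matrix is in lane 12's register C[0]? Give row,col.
lane 12: g=3 (12/4), t=0 (12%4)
i=0: r=3+0=3, c=0*2+0=0

3,0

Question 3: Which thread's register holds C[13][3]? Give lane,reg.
21,3

r=13⇒gr=5,Rb=1  c=3⇒th=1,odd=1
L=5*4+1=21  i=1*2+1=3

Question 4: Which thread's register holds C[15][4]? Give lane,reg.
r=15->g=7,rb=1  c=4->t=2,b0=0
L=7*4+2=30  i=1*2+0=2

30,2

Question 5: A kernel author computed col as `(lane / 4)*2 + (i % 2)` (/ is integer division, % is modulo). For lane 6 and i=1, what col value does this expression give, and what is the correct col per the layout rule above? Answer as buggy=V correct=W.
buggy=3 correct=5

`(lane / 4)*2 + (i % 2)`[6,1]=>3
6: grp=1,tig=2
[1] (1+0,2*2+1) = (1,5)
col: 3 vs 5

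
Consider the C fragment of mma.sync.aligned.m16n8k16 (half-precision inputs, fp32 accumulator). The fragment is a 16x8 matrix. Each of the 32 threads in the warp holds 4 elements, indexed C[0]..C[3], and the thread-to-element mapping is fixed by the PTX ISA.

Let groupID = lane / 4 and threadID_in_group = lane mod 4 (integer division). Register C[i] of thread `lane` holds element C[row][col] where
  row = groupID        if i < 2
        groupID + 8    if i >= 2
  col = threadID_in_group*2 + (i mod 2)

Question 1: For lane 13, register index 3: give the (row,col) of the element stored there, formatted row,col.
11,3

lane 13→13/4=3, 13 mod 4=1
i=3  r:3+8→11  c:2·1+1→3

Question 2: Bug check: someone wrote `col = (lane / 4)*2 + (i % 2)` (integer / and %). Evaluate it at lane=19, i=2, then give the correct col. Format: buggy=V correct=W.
`(lane / 4)*2 + (i % 2)`[19,2]⇒8
19: gr=4,th=3
[2] (4+8,3*2+0) = (12,6)
col: 8 vs 6

buggy=8 correct=6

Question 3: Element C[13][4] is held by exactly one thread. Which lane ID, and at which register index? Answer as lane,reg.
r=13→G=5,rhi=1  c=4→T=2,p=0
L=5*4+2=22  i=1*2+0=2

22,2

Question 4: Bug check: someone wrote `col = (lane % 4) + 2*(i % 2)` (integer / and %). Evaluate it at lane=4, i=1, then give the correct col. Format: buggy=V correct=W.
`(lane % 4) + 2*(i % 2)`[4,1]->2
lane 4->4/4=1, 4 mod 4=0
i=1  r:1+0->1  c:2·0+1->1
col: 2 vs 1

buggy=2 correct=1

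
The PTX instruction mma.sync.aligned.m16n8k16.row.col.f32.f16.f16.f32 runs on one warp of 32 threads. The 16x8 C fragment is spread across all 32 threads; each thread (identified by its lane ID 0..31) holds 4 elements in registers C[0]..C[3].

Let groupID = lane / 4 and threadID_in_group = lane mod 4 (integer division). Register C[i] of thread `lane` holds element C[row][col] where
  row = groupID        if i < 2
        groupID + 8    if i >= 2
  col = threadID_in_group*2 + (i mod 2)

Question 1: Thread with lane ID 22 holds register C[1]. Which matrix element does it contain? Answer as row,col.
5,5

lane 22->22/4=5, 22 mod 4=2
i=1  r:5+0->5  c:2·2+1->5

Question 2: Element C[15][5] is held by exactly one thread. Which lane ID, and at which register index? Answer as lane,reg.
r=15→G=7,rhi=1  c=5→T=2,p=1
L=7*4+2=30  i=1*2+1=3

30,3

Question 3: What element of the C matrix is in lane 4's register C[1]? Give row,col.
1,1

lane 4->4/4=1, 4 mod 4=0
i=1  r:1+0->1  c:2·0+1->1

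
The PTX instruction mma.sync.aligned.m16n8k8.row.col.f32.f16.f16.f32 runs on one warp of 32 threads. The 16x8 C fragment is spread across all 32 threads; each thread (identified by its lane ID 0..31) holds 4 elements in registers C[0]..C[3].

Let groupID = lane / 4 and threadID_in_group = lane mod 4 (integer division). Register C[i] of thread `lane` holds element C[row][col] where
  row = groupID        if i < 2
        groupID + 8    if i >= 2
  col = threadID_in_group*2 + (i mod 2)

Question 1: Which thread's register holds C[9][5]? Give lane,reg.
r:9=>grp=1,rB=1  c:5=>tig=2,lo=1
L=1*4+2=6  i=1*2+1=3

6,3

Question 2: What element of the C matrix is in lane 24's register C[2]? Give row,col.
14,0

lane 24->24/4=6, 24 mod 4=0
i=2  r:6+8->14  c:2·0+0->0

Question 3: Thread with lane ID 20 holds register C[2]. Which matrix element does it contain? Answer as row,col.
L=20=>grp=20>>2=5, tig=20&3=0
[2]=>row 5+8=13  col 0·2+0=0

13,0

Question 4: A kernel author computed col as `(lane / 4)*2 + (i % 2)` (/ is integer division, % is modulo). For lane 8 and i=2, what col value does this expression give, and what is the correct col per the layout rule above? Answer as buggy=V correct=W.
buggy=4 correct=0

`(lane / 4)*2 + (i % 2)`[8,2]->4
lane 8: g=2 (8/4), t=0 (8%4)
i=2: r=2+8=10, c=0*2+0=0
col: 4 vs 0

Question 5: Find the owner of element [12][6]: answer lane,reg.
19,2

r:12=>grp=4,rB=1  c:6=>tig=3,lo=0
L=4*4+3=19  i=1*2+0=2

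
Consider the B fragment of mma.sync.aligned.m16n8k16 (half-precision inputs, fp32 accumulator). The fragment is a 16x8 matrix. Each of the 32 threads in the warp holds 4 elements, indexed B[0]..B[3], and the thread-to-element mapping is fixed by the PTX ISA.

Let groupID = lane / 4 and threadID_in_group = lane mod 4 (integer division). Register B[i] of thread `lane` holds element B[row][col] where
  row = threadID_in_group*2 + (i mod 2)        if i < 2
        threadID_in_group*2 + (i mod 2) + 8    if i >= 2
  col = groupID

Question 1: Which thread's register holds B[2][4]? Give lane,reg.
17,0

c:4=>grp=4  r:2=>rB=0,tig=1,lo=0
L=4*4+1=17  i=0*2+0=0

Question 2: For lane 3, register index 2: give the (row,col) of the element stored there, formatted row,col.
14,0

lane 3: gid=0 (3/4), tid=3 (3%4)
i=2: r=3*2+0+8=14, c=gid=0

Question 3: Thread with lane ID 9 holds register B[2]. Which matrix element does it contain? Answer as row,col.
lane 9⇒9/4=2, 9 mod 4=1
i=2  r:2·1+0+8⇒10  c:2

10,2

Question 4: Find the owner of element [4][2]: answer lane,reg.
c: 2->gid=2  r: 4->r8=0,tid=2,i&1=0
L=2*4+2=10  i=0*2+0=0

10,0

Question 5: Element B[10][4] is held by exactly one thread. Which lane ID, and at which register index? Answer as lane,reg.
17,2

c=4⇒gr=4  r=10⇒Rb=1,th=1,odd=0
L=4*4+1=17  i=1*2+0=2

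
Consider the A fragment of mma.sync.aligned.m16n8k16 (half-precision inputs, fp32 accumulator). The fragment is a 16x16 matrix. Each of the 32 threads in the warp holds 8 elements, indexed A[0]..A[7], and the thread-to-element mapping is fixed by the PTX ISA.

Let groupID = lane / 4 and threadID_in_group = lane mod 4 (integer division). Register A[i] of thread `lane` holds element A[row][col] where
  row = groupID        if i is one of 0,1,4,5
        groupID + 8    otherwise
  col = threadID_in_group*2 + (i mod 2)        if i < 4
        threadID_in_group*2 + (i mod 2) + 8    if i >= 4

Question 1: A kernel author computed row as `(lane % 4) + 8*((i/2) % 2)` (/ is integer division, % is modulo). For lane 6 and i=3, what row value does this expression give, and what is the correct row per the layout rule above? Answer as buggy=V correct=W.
`(lane % 4) + 8*((i/2) % 2)`[6,3]->10
lane 6: gid=1 (6/4), tid=2 (6%4)
i=3: r=1+8=9, c=2*2+1+0=5
row: 10 vs 9

buggy=10 correct=9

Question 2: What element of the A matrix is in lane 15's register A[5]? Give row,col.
3,15

15: g=3,t=3
[5] (3+0,3*2+1+8) = (3,15)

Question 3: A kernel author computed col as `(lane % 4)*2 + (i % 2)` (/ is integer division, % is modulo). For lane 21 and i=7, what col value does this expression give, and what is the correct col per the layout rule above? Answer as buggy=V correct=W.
`(lane % 4)*2 + (i % 2)`[21,7]->3
21: g=5,t=1
[7] (5+8,1*2+1+8) = (13,11)
col: 3 vs 11

buggy=3 correct=11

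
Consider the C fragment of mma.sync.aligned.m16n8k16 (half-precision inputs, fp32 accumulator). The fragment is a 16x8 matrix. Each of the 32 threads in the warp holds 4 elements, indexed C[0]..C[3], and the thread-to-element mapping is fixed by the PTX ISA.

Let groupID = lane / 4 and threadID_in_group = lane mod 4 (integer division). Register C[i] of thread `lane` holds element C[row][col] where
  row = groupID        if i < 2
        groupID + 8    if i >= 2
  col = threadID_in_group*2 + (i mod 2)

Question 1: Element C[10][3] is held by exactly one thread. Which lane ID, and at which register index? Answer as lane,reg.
9,3

r: 10->gid=2,r8=1  c: 3->tid=1,i&1=1
L=2*4+1=9  i=1*2+1=3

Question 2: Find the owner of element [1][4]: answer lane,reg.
r: 1->gid=1,r8=0  c: 4->tid=2,i&1=0
L=1*4+2=6  i=0*2+0=0

6,0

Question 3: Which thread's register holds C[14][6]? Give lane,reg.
27,2

r:14=>grp=6,rB=1  c:6=>tig=3,lo=0
L=6*4+3=27  i=1*2+0=2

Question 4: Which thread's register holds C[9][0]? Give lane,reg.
r=9→G=1,rhi=1  c=0→T=0,p=0
L=1*4+0=4  i=1*2+0=2

4,2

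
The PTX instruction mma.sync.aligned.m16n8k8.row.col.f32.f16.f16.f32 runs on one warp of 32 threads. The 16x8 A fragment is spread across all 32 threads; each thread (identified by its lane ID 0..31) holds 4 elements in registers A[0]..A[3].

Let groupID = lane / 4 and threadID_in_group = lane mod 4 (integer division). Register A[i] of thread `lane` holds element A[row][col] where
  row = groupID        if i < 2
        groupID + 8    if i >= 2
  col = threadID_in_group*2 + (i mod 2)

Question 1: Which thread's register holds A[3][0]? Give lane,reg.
12,0

r: 3->gid=3,r8=0  c: 0->tid=0,i&1=0
L=3*4+0=12  i=0*2+0=0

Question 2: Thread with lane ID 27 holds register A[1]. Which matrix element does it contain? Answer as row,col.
lane 27: gr=6 (27/4), th=3 (27%4)
i=1: r=6+0=6, c=3*2+1=7

6,7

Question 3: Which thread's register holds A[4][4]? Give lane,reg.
18,0

r=4→G=4,rhi=0  c=4→T=2,p=0
L=4*4+2=18  i=0*2+0=0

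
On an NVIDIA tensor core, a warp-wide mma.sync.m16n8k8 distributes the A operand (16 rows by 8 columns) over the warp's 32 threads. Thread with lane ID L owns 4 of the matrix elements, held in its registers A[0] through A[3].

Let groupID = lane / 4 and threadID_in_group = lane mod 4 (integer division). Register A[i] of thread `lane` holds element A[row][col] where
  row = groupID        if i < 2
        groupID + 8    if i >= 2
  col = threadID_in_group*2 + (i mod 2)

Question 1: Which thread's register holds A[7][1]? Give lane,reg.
28,1

r=7->g=7,rb=0  c=1->t=0,b0=1
L=7*4+0=28  i=0*2+1=1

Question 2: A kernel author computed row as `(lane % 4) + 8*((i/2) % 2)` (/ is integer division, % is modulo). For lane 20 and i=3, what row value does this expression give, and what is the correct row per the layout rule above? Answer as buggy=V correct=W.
`(lane % 4) + 8*((i/2) % 2)`[20,3]→8
L=20→G=20>>2=5, T=20&3=0
[3]→row 5+8=13  col 0·2+1=1
row: 8 vs 13

buggy=8 correct=13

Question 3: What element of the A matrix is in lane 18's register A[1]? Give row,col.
lane 18: G=4 (18/4), T=2 (18%4)
i=1: r=4+0=4, c=2*2+1=5

4,5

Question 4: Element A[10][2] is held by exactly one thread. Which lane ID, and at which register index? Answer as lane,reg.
9,2

r:10=>grp=2,rB=1  c:2=>tig=1,lo=0
L=2*4+1=9  i=1*2+0=2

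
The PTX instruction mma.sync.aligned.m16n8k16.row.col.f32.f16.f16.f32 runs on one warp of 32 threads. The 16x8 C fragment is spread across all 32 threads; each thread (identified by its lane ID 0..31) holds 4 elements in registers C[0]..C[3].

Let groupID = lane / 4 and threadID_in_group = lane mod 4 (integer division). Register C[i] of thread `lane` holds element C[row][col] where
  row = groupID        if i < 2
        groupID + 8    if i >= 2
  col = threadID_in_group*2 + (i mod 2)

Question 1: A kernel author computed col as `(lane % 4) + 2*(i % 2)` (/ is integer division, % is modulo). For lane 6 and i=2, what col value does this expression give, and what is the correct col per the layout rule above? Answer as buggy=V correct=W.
`(lane % 4) + 2*(i % 2)`[6,2]->2
lane 6: g=1 (6/4), t=2 (6%4)
i=2: r=1+8=9, c=2*2+0=4
col: 2 vs 4

buggy=2 correct=4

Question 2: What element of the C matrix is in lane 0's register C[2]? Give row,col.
8,0

0: g=0,t=0
[2] (0+8,0*2+0) = (8,0)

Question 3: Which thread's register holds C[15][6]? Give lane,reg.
r:15=>grp=7,rB=1  c:6=>tig=3,lo=0
L=7*4+3=31  i=1*2+0=2

31,2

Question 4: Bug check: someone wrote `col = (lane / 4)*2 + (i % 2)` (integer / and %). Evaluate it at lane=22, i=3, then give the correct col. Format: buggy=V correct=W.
buggy=11 correct=5

`(lane / 4)*2 + (i % 2)`[22,3]=>11
lane 22: grp=5 (22/4), tig=2 (22%4)
i=3: r=5+8=13, c=2*2+1=5
col: 11 vs 5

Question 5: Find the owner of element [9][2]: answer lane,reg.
r=9->g=1,rb=1  c=2->t=1,b0=0
L=1*4+1=5  i=1*2+0=2

5,2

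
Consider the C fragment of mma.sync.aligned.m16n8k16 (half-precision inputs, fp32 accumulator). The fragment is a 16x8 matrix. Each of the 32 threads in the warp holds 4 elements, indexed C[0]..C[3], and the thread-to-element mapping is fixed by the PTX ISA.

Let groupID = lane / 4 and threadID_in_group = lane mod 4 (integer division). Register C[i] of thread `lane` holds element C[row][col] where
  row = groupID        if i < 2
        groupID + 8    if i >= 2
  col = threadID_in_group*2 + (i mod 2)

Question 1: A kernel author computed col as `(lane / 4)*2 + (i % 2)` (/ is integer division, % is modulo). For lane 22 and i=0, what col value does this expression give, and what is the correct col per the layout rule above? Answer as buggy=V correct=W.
buggy=10 correct=4

`(lane / 4)*2 + (i % 2)`[22,0]=>10
L=22=>grp=22>>2=5, tig=22&3=2
[0]=>row 5+0=5  col 2·2+0=4
col: 10 vs 4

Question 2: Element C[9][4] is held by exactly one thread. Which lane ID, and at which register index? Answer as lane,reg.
r=9->g=1,rb=1  c=4->t=2,b0=0
L=1*4+2=6  i=1*2+0=2

6,2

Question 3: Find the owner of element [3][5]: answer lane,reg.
14,1

r:3=>grp=3,rB=0  c:5=>tig=2,lo=1
L=3*4+2=14  i=0*2+1=1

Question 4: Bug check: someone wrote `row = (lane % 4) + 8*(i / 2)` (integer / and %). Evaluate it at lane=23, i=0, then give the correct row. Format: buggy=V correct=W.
buggy=3 correct=5

`(lane % 4) + 8*(i / 2)`[23,0]⇒3
23: gr=5,th=3
[0] (5+0,3*2+0) = (5,6)
row: 3 vs 5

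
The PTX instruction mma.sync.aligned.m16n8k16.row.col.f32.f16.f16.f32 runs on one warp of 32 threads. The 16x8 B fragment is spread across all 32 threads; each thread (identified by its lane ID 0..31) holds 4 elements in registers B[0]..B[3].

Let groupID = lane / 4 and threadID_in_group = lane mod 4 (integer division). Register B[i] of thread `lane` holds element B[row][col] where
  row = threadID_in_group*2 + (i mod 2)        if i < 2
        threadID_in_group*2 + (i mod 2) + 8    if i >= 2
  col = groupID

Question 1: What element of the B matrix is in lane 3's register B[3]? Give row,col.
lane 3: gr=0 (3/4), th=3 (3%4)
i=3: r=3*2+1+8=15, c=gr=0

15,0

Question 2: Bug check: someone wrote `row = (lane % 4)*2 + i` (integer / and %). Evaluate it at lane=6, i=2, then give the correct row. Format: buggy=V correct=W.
buggy=6 correct=12

`(lane % 4)*2 + i`[6,2]→6
lane 6: G=1 (6/4), T=2 (6%4)
i=2: r=2*2+0+8=12, c=G=1
row: 6 vs 12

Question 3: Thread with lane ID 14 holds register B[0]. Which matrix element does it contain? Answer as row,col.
14: grp=3,tig=2
[0] (2*2+0+0,3) = (4,3)

4,3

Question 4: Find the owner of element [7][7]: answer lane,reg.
31,1

c: 7->gid=7  r: 7->r8=0,tid=3,i&1=1
L=7*4+3=31  i=0*2+1=1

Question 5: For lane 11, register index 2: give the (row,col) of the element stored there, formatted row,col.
14,2

lane 11->11/4=2, 11 mod 4=3
i=2  r:2·3+0+8->14  c:2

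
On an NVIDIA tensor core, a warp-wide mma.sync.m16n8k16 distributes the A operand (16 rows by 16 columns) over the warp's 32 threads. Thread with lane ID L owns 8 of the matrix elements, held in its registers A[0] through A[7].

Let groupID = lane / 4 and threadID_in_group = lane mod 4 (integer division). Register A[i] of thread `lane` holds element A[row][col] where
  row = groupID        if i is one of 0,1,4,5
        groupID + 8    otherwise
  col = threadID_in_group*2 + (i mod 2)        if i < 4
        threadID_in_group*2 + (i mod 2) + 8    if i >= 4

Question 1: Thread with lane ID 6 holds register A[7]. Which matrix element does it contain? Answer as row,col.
6: grp=1,tig=2
[7] (1+8,2*2+1+8) = (9,13)

9,13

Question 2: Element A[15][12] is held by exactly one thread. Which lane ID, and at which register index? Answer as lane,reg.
r:15=>grp=7,rB=1  c:12=>cB=1,tig=2,lo=0
L=7*4+2=30  i=1*4+1*2+0=6

30,6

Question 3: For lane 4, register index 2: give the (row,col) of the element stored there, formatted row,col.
9,0

L=4->g=4>>2=1, t=4&3=0
[2]->row 1+8=9  col 0·2+0+0=0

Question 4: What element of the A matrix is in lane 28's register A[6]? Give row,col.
lane 28->28/4=7, 28 mod 4=0
i=6  r:7+8->15  c:2·0+0+8->8

15,8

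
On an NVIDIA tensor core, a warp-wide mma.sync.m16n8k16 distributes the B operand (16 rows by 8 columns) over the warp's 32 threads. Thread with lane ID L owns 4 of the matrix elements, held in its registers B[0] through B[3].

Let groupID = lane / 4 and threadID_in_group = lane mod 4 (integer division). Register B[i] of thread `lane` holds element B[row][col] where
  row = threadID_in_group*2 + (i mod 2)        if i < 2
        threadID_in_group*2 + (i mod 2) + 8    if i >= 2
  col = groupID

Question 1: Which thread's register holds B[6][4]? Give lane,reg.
19,0

c=4⇒gr=4  r=6⇒Rb=0,th=3,odd=0
L=4*4+3=19  i=0*2+0=0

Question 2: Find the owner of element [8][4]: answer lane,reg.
16,2

c=4→G=4  r=8→rhi=1,T=0,p=0
L=4*4+0=16  i=1*2+0=2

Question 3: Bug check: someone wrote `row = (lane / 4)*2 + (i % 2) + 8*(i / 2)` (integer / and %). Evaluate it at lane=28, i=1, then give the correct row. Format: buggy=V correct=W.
buggy=15 correct=1

`(lane / 4)*2 + (i % 2) + 8*(i / 2)`[28,1]=>15
lane 28: grp=7 (28/4), tig=0 (28%4)
i=1: r=0*2+1+0=1, c=grp=7
row: 15 vs 1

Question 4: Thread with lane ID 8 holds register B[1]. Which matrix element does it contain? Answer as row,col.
1,2

8: g=2,t=0
[1] (0*2+1+0,2) = (1,2)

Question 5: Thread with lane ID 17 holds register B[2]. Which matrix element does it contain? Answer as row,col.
10,4

L=17→G=17>>2=4, T=17&3=1
[2]→row 1·2+0+8=10  col G=4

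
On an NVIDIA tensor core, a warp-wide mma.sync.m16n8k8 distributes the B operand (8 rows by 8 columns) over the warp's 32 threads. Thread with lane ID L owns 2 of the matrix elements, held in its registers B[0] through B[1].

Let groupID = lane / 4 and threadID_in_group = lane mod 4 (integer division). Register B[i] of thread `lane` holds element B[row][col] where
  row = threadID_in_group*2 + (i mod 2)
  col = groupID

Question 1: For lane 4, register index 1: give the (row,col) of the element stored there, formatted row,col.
lane 4=>4/4=1, 4 mod 4=0
i=1  r:2·0+1=>1  c:1

1,1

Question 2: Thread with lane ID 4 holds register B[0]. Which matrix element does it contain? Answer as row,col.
0,1

lane 4: gid=1 (4/4), tid=0 (4%4)
i=0: r=0*2+0=0, c=gid=1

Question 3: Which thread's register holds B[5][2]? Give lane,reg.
c=2->g=2  r=5->t=2,b0=1
L=2*4+2=10  i=1=1

10,1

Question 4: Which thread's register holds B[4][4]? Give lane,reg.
18,0

c: 4->gid=4  r: 4->tid=2,i&1=0
L=4*4+2=18  i=0=0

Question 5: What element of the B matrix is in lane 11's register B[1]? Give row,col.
7,2

lane 11: G=2 (11/4), T=3 (11%4)
i=1: r=3*2+1=7, c=G=2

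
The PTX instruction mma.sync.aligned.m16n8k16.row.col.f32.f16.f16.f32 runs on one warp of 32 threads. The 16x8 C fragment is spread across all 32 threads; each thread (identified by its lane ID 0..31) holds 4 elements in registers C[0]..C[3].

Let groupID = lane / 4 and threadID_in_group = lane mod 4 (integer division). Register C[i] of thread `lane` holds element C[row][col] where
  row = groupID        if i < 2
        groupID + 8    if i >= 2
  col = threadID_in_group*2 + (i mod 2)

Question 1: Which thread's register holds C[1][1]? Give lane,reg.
r:1=>grp=1,rB=0  c:1=>tig=0,lo=1
L=1*4+0=4  i=0*2+1=1

4,1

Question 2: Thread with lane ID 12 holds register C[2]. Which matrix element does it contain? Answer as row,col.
lane 12: g=3 (12/4), t=0 (12%4)
i=2: r=3+8=11, c=0*2+0=0

11,0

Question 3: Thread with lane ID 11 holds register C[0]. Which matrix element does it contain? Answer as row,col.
L=11->gid=11>>2=2, tid=11&3=3
[0]->row 2+0=2  col 3·2+0=6

2,6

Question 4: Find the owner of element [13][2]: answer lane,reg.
21,2

r=13⇒gr=5,Rb=1  c=2⇒th=1,odd=0
L=5*4+1=21  i=1*2+0=2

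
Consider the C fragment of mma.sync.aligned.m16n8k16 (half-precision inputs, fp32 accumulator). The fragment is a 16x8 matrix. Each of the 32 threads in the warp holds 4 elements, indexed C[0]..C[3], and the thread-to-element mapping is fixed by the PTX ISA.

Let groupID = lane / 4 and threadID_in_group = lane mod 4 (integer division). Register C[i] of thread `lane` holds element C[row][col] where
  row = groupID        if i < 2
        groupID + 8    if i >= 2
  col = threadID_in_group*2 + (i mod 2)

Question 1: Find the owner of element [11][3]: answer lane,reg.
r: 11->gid=3,r8=1  c: 3->tid=1,i&1=1
L=3*4+1=13  i=1*2+1=3

13,3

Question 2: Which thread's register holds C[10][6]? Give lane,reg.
11,2

r=10→G=2,rhi=1  c=6→T=3,p=0
L=2*4+3=11  i=1*2+0=2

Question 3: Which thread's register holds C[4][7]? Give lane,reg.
r=4→G=4,rhi=0  c=7→T=3,p=1
L=4*4+3=19  i=0*2+1=1

19,1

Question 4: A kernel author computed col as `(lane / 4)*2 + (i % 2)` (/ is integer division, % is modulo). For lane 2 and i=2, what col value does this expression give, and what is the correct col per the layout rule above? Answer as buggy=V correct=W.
`(lane / 4)*2 + (i % 2)`[2,2]->0
lane 2->2/4=0, 2 mod 4=2
i=2  r:0+8->8  c:2·2+0->4
col: 0 vs 4

buggy=0 correct=4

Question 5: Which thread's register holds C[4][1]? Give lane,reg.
r=4⇒gr=4,Rb=0  c=1⇒th=0,odd=1
L=4*4+0=16  i=0*2+1=1

16,1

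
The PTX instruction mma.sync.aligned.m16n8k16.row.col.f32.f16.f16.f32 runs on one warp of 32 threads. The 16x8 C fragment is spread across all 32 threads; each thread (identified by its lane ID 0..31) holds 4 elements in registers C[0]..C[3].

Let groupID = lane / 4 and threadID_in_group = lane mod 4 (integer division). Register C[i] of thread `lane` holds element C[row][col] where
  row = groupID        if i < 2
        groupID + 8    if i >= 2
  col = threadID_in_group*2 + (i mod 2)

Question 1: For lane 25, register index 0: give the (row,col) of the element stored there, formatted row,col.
6,2

lane 25->25/4=6, 25 mod 4=1
i=0  r:6+0->6  c:2·1+0->2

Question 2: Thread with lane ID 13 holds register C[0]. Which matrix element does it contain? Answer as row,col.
lane 13: gr=3 (13/4), th=1 (13%4)
i=0: r=3+0=3, c=1*2+0=2

3,2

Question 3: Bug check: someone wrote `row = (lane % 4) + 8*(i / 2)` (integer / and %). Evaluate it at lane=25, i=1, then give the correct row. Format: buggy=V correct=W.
buggy=1 correct=6

`(lane % 4) + 8*(i / 2)`[25,1]->1
L=25->gid=25>>2=6, tid=25&3=1
[1]->row 6+0=6  col 1·2+1=3
row: 1 vs 6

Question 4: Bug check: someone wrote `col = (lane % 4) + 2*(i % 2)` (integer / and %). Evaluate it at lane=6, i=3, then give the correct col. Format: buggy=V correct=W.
buggy=4 correct=5

`(lane % 4) + 2*(i % 2)`[6,3]->4
lane 6: g=1 (6/4), t=2 (6%4)
i=3: r=1+8=9, c=2*2+1=5
col: 4 vs 5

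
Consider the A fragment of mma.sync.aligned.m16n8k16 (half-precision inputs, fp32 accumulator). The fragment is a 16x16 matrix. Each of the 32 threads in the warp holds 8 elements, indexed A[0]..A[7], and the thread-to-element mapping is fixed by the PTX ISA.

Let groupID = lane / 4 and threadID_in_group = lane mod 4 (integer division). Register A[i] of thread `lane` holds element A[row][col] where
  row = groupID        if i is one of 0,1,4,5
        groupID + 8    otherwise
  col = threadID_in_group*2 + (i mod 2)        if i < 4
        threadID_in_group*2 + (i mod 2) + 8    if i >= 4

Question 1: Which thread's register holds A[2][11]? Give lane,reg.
9,5

r=2→G=2,rhi=0  c=11→chi=1,T=1,p=1
L=2*4+1=9  i=1*4+0*2+1=5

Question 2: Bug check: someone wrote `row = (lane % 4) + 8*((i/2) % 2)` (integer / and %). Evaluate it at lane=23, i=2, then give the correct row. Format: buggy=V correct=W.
`(lane % 4) + 8*((i/2) % 2)`[23,2]->11
lane 23->23/4=5, 23 mod 4=3
i=2  r:5+8->13  c:2·3+0+0->6
row: 11 vs 13

buggy=11 correct=13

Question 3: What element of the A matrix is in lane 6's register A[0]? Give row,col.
lane 6->6/4=1, 6 mod 4=2
i=0  r:1+0->1  c:2·2+0+0->4

1,4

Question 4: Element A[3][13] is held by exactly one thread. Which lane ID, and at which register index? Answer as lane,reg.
14,5

r: 3->gid=3,r8=0  c: 13->c8=1,tid=2,i&1=1
L=3*4+2=14  i=1*4+0*2+1=5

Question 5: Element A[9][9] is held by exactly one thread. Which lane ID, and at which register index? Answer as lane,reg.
4,7

r=9->g=1,rb=1  c=9->cb=1,t=0,b0=1
L=1*4+0=4  i=1*4+1*2+1=7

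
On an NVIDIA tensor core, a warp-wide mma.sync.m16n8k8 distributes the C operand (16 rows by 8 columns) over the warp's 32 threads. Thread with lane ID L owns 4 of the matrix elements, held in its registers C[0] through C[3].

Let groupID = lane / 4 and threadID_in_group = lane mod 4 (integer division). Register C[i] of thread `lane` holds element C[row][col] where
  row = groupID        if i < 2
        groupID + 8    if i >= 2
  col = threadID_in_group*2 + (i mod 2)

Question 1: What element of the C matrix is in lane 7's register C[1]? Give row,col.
1,7

lane 7: g=1 (7/4), t=3 (7%4)
i=1: r=1+0=1, c=3*2+1=7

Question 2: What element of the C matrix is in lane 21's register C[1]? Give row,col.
5,3

lane 21=>21/4=5, 21 mod 4=1
i=1  r:5+0=>5  c:2·1+1=>3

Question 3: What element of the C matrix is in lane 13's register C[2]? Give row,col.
13: gid=3,tid=1
[2] (3+8,1*2+0) = (11,2)

11,2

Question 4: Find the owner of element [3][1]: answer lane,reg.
r=3->g=3,rb=0  c=1->t=0,b0=1
L=3*4+0=12  i=0*2+1=1

12,1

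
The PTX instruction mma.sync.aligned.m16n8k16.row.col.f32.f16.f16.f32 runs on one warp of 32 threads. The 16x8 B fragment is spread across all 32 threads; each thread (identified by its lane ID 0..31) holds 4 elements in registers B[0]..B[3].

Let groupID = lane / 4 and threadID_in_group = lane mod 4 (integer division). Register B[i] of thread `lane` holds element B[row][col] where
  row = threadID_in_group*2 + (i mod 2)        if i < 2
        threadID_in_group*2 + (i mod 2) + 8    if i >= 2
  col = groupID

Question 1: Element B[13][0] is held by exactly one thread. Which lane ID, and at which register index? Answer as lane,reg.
c=0→G=0  r=13→rhi=1,T=2,p=1
L=0*4+2=2  i=1*2+1=3

2,3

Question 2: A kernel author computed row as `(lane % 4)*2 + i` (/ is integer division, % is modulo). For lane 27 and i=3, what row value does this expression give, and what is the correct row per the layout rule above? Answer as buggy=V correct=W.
buggy=9 correct=15

`(lane % 4)*2 + i`[27,3]=>9
lane 27=>27/4=6, 27 mod 4=3
i=3  r:2·3+1+8=>15  c:6
row: 9 vs 15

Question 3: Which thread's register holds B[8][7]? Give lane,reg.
c=7→G=7  r=8→rhi=1,T=0,p=0
L=7*4+0=28  i=1*2+0=2

28,2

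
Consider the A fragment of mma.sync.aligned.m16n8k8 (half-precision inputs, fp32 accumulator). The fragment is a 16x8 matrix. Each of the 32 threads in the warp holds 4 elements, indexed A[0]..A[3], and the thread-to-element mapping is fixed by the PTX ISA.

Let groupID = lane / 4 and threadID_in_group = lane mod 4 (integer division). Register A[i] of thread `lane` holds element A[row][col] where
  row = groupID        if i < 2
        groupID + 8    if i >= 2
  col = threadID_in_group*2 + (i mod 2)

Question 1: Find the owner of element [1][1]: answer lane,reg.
4,1

r=1→G=1,rhi=0  c=1→T=0,p=1
L=1*4+0=4  i=0*2+1=1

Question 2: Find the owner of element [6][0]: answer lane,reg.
r=6→G=6,rhi=0  c=0→T=0,p=0
L=6*4+0=24  i=0*2+0=0

24,0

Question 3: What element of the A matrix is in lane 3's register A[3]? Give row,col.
8,7

L=3=>grp=3>>2=0, tig=3&3=3
[3]=>row 0+8=8  col 3·2+1=7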